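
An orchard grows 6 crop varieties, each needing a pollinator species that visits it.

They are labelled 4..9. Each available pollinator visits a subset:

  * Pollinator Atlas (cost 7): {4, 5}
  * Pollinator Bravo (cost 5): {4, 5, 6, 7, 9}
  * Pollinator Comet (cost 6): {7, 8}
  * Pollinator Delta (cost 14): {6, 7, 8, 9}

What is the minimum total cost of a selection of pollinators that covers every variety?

Bravo, Comet together cover every variety (Bravo ∪ Comet = {4, 5, 6, 7, 8, 9}); total cost 5 + 6 = 11.
No covering selection has total cost below 11.

11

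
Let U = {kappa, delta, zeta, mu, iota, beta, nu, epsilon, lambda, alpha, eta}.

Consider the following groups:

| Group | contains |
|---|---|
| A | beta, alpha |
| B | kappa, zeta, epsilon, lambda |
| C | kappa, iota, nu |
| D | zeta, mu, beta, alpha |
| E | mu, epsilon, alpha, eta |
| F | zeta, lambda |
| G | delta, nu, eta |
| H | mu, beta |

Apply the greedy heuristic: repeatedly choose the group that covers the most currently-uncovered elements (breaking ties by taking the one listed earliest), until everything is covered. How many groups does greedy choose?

4

Greedy: pick B (covers 4 new) → pick D (covers 3 new) → pick G (covers 3 new) → pick C (covers 1 new). Total picks: 4.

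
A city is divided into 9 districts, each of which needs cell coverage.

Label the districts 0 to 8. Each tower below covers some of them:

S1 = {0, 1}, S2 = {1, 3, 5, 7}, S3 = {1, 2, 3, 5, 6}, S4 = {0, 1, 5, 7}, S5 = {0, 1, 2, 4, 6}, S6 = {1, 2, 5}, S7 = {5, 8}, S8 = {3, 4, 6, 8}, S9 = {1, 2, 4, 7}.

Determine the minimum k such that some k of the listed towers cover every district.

Take {S4, S6, S8}. Their union is {0, 1, 2, 3, 4, 5, 6, 7, 8}, which is all 9 districts.
No 2 of the 9 towers cover everything (all 36 combinations miss at least one district), so 3 is optimal.

3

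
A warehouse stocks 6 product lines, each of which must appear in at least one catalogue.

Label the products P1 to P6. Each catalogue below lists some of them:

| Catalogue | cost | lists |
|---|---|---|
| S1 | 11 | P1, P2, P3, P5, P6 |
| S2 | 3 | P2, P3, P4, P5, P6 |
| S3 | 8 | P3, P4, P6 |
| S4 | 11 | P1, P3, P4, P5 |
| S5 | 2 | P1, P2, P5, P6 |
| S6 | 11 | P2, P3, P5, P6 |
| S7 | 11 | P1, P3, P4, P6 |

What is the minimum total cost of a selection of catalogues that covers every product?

5

S2, S5 together cover every product (S2 ∪ S5 = {P1, P2, P3, P4, P5, P6}); total cost 3 + 2 = 5.
No covering selection has total cost below 5.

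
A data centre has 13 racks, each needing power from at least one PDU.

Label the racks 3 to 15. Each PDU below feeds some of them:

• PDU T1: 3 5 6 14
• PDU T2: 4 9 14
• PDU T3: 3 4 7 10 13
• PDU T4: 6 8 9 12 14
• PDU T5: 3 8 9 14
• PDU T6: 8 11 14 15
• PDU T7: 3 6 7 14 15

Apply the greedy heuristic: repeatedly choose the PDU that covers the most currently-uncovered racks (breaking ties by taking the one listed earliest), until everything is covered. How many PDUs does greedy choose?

Greedy: pick T3 (covers 5 new) → pick T4 (covers 5 new) → pick T6 (covers 2 new) → pick T1 (covers 1 new). Total picks: 4.

4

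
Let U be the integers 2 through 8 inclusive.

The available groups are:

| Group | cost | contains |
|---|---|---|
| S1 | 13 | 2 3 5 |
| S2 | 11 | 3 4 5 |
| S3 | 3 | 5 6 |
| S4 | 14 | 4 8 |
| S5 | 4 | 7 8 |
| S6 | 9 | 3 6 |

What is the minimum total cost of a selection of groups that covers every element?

31

S1, S2, S3, S5 together cover every element (S1 ∪ S2 ∪ S3 ∪ S5 = {2, 3, 4, 5, 6, 7, 8}); total cost 13 + 11 + 3 + 4 = 31.
No covering selection has total cost below 31.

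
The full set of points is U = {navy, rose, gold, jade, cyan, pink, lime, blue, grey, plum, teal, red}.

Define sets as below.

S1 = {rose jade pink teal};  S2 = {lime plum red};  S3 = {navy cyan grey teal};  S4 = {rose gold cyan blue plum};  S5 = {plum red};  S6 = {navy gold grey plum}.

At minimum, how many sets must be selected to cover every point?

4

S1, S2, S4, and S6 cover everything between them: the union {navy, rose, gold, jade, cyan, pink, lime, blue, grey, plum, teal, red} is all of U.
Only S2 contains lime, so S2 is forced; the remaining 9 points need at least 3 more sets (each remaining set adds at most 4) — so at least 4 sets are needed, and 4 is optimal.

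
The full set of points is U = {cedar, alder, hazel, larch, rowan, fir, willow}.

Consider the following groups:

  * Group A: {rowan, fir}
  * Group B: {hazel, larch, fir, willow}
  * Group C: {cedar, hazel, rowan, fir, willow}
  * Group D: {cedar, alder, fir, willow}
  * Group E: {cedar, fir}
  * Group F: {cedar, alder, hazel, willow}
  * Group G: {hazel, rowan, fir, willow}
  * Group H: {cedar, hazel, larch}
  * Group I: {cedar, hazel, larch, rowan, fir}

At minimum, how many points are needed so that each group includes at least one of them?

2

The 2 points {cedar, fir} hit every group.
The groups A, F are pairwise disjoint, so any hitting set needs a separate point for each — at least 2. Hence 2 is optimal.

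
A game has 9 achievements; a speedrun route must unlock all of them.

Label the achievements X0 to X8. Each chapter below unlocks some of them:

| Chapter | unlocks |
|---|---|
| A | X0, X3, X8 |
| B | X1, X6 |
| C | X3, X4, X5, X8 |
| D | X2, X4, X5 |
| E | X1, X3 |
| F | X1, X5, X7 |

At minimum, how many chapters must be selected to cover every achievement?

4

Take {A, B, D, F}. Their union is {X0, X1, X2, X3, X4, X5, X6, X7, X8}, which is all 9 achievements.
No 3 of the 6 chapters cover everything (all 20 combinations miss at least one achievement), so 4 is optimal.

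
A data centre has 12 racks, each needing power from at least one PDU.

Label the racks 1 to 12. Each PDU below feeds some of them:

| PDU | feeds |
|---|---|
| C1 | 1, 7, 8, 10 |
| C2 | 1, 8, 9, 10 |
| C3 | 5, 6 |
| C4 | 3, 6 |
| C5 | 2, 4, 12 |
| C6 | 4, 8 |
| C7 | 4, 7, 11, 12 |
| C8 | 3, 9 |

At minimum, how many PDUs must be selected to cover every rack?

5

C2 and C3 and C4 and C5 and C7 together: C2 ∪ C3 ∪ C4 ∪ C5 ∪ C7 = {1, 2, 3, 4, 5, 6, 7, 8, 9, 10, 11, 12} — every rack is covered.
No 4 of the 8 PDUs cover everything (all 70 combinations miss at least one rack), so 5 is optimal.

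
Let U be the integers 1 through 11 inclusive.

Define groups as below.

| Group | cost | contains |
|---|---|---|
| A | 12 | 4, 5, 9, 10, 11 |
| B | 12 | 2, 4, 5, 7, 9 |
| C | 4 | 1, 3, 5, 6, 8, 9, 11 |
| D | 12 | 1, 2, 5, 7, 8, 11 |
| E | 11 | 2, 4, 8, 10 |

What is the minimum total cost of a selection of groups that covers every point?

27

C, D, E together cover every point (C ∪ D ∪ E = {1, 2, 3, 4, 5, 6, 7, 8, 9, 10, 11}); total cost 4 + 12 + 11 = 27.
No covering selection has total cost below 27.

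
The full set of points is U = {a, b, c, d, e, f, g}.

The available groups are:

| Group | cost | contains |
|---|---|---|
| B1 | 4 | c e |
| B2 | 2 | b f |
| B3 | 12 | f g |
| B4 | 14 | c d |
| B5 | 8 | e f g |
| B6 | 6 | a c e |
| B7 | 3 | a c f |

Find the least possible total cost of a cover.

27

B2, B4, B5, B7 together cover every point (B2 ∪ B4 ∪ B5 ∪ B7 = {a, b, c, d, e, f, g}); total cost 2 + 14 + 8 + 3 = 27.
The greedy pick B2, B7, B1, B5, B4 costs 31; no covering selection beats 27.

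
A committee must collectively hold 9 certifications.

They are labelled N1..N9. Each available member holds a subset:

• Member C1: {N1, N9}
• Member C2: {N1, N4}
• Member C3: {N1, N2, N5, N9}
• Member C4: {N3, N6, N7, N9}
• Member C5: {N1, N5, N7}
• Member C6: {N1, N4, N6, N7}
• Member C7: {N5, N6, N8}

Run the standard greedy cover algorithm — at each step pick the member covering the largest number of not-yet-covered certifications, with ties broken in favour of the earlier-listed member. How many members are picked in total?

4

Greedy: pick C3 (covers 4 new) → pick C4 (covers 3 new) → pick C2 (covers 1 new) → pick C7 (covers 1 new). Total picks: 4.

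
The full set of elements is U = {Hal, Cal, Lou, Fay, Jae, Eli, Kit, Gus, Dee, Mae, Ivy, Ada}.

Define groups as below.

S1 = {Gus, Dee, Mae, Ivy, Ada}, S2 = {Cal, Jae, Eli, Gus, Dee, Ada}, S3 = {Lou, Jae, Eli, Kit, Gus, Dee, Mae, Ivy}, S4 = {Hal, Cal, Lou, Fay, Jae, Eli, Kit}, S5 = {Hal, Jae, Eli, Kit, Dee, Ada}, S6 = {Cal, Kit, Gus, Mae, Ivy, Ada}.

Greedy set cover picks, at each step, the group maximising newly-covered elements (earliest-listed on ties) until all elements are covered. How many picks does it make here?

3

Greedy: pick S3 (covers 8 new) → pick S4 (covers 3 new) → pick S1 (covers 1 new). Total picks: 3.
(The true minimum cover uses only 2 groups, so greedy is not optimal here.)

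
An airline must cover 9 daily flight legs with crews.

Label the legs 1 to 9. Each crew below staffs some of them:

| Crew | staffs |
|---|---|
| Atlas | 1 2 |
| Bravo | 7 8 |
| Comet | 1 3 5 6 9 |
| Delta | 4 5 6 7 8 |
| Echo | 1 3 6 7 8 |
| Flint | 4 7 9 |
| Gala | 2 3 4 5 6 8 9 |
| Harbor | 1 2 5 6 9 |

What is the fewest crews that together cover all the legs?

Take {Echo, Gala}. Their union is {1, 2, 3, 4, 5, 6, 7, 8, 9}, which is all 9 legs.
No single crew has all 9 legs (the largest, Gala, has 7), so 2 is optimal.

2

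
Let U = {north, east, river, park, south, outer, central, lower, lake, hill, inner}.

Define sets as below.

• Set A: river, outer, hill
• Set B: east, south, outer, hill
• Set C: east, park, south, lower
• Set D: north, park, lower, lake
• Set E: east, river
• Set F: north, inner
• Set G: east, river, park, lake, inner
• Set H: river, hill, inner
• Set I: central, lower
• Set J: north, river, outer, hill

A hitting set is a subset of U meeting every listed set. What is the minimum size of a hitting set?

4

Take T = {east, river, lower, inner}. Each listed set contains at least one of these, so T is a hitting set of size 4.
No choice of 3 items meets every set, so 4 is the minimum.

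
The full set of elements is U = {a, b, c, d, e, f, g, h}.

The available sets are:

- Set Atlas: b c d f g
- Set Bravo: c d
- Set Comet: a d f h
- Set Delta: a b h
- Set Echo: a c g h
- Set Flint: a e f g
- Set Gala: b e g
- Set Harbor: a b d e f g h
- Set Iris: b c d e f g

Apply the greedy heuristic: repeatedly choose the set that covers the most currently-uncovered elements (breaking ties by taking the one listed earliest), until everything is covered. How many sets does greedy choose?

Greedy: pick Harbor (covers 7 new) → pick Atlas (covers 1 new). Total picks: 2.

2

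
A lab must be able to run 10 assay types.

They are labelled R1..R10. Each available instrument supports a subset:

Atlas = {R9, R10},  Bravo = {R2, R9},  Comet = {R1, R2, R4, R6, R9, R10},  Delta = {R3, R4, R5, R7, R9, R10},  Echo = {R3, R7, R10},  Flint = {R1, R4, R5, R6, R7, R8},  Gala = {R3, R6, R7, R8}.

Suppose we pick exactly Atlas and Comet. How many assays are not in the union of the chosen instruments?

Union of Atlas, Comet = {R1, R2, R4, R6, R9, R10}.
Not covered: R3, R5, R7, R8 — 4 assays.

4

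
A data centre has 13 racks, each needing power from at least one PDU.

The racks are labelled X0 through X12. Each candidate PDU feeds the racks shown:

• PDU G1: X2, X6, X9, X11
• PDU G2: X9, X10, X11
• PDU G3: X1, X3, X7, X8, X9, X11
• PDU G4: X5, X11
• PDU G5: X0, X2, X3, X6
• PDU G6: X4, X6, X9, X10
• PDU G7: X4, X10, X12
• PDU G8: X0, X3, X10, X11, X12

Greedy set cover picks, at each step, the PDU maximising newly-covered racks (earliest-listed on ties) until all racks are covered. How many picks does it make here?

4

Greedy: pick G3 (covers 6 new) → pick G5 (covers 3 new) → pick G7 (covers 3 new) → pick G4 (covers 1 new). Total picks: 4.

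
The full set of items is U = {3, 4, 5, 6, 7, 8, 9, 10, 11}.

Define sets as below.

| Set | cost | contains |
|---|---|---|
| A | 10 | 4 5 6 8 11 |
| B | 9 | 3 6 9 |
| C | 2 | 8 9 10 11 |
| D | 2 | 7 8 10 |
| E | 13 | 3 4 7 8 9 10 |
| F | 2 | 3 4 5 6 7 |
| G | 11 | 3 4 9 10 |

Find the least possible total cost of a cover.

C, F together cover every item (C ∪ F = {3, 4, 5, 6, 7, 8, 9, 10, 11}); total cost 2 + 2 = 4.
No covering selection has total cost below 4.

4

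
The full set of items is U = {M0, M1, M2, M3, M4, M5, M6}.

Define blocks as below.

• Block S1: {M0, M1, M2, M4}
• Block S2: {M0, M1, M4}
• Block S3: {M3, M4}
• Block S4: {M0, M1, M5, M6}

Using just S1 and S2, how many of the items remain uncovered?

Union of S1, S2 = {M0, M1, M2, M4}.
Not covered: M3, M5, M6 — 3 items.

3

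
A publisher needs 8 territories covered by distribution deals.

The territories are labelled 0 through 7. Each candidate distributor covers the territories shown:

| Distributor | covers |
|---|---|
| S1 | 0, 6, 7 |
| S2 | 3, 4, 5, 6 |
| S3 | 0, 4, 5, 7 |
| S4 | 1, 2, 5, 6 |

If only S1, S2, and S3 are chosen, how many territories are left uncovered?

2

Union of S1, S2, S3 = {0, 3, 4, 5, 6, 7}.
Not covered: 1, 2 — 2 territories.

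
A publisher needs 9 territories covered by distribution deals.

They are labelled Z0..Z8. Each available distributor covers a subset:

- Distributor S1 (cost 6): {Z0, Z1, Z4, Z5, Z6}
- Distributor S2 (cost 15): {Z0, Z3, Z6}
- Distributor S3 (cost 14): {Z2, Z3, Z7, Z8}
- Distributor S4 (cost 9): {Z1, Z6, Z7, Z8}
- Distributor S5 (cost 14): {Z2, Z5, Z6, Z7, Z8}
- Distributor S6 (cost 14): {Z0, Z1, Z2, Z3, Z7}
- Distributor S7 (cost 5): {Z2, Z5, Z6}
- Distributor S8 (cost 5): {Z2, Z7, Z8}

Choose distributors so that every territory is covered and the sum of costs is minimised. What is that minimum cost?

S1, S3 together cover every territory (S1 ∪ S3 = {Z0, Z1, Z2, Z3, Z4, Z5, Z6, Z7, Z8}); total cost 6 + 14 = 20.
The greedy pick S1, S8, S3 costs 25; no covering selection beats 20.

20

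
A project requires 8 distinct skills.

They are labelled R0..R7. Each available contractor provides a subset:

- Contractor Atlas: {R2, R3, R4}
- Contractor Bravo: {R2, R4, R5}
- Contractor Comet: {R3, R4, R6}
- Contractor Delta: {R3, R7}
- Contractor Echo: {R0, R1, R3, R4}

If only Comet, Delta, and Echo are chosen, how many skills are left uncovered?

Union of Comet, Delta, Echo = {R0, R1, R3, R4, R6, R7}.
Not covered: R2, R5 — 2 skills.

2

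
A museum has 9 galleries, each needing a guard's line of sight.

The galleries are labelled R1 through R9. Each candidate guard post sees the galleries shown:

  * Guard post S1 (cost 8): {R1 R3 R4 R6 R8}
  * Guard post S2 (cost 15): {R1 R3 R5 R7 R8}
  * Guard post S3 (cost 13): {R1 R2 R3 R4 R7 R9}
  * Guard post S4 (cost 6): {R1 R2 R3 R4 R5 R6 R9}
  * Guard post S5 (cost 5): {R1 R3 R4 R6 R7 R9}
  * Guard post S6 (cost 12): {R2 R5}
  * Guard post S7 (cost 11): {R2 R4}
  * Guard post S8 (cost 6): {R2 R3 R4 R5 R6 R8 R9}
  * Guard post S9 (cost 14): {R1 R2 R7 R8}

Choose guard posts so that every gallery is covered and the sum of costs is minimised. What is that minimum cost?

11

S5, S8 together cover every gallery (S5 ∪ S8 = {R1, R2, R3, R4, R5, R6, R7, R8, R9}); total cost 5 + 6 = 11.
No covering selection has total cost below 11.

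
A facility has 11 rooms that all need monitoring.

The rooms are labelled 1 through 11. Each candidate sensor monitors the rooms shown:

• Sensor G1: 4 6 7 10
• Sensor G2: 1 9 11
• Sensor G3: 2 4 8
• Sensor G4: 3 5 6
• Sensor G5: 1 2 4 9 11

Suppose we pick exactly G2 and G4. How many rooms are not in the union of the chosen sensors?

5

Union of G2, G4 = {1, 3, 5, 6, 9, 11}.
Not covered: 2, 4, 7, 8, 10 — 5 rooms.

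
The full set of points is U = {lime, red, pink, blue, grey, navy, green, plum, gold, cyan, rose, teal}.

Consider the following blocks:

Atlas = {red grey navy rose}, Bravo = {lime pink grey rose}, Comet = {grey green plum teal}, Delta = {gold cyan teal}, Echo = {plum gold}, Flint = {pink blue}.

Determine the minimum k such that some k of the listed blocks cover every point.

5

Atlas, Bravo, Comet, Delta, and Flint cover everything between them: the union {lime, red, pink, blue, grey, navy, green, plum, gold, cyan, rose, teal} is all of U.
No 4 of the 6 blocks cover everything (all 15 combinations miss at least one point), so 5 is optimal.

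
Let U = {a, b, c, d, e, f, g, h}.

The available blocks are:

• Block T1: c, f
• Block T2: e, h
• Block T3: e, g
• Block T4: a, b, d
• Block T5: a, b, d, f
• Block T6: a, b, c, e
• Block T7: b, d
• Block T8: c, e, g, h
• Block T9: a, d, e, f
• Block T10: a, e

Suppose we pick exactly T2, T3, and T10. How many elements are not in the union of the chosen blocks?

4

Union of T2, T3, T10 = {a, e, g, h}.
Not covered: b, c, d, f — 4 elements.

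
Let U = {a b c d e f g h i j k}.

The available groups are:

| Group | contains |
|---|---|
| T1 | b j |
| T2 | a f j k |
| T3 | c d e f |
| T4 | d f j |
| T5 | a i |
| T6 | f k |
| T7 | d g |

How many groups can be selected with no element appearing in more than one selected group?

T1, T5, T6, T7 are pairwise disjoint (T1={b,j}; T5={a,i}; T6={f,k}; T7={d,g}).
Every remaining group overlaps one of these, and no 5 of the listed groups are pairwise disjoint, so 4 is the maximum.

4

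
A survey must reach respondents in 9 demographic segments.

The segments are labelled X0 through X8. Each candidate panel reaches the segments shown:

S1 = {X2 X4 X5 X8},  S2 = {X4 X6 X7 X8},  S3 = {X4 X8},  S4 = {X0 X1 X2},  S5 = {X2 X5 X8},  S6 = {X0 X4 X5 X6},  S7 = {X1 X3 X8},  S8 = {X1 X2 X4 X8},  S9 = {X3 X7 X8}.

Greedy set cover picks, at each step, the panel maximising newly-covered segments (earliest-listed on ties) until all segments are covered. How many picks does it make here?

4

Greedy: pick S1 (covers 4 new) → pick S2 (covers 2 new) → pick S4 (covers 2 new) → pick S7 (covers 1 new). Total picks: 4.
(The true minimum cover uses only 3 panels, so greedy is not optimal here.)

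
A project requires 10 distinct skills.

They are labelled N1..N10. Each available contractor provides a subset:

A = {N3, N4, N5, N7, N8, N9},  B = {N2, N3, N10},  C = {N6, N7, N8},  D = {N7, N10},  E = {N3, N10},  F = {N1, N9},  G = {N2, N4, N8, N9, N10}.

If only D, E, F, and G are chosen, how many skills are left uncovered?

2

Union of D, E, F, G = {N1, N2, N3, N4, N7, N8, N9, N10}.
Not covered: N5, N6 — 2 skills.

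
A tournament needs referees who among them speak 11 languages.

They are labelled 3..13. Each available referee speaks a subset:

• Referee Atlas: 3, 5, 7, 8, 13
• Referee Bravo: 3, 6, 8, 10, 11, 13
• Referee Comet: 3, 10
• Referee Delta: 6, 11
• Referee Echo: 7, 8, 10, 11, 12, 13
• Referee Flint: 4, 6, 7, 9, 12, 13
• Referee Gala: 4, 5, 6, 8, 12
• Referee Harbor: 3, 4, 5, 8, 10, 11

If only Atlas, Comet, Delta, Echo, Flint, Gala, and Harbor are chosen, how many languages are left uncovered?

Union of Atlas, Comet, Delta, Echo, Flint, Gala, Harbor = {3, 4, 5, 6, 7, 8, 9, 10, 11, 12, 13} — that's every language, so 0 are uncovered.

0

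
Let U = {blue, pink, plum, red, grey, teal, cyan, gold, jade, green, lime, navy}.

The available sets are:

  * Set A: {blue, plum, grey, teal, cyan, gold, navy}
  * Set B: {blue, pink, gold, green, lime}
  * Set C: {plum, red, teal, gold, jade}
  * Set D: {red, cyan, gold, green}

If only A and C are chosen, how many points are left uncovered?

Union of A, C = {blue, plum, red, grey, teal, cyan, gold, jade, navy}.
Not covered: pink, green, lime — 3 points.

3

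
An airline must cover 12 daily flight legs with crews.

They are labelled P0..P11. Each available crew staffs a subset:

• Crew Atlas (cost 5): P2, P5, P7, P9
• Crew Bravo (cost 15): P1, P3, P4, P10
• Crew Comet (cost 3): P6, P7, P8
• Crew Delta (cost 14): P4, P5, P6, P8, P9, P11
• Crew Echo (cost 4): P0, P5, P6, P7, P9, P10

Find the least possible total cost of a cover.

Atlas, Bravo, Delta, Echo together cover every leg (Atlas ∪ Bravo ∪ Delta ∪ Echo = {P0, P1, P2, P3, P4, P5, P6, P7, P8, P9, P10, P11}); total cost 5 + 15 + 14 + 4 = 38.
The greedy pick Echo, Comet, Atlas, Bravo, Delta costs 41; no covering selection beats 38.

38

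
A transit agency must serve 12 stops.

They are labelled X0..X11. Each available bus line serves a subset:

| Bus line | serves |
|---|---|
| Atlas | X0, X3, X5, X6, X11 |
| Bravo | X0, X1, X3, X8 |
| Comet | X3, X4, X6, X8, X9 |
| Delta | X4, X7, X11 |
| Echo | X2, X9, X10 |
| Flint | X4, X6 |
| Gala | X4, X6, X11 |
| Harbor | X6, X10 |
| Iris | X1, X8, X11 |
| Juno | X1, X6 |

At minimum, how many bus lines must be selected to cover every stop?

Atlas and Delta and Echo and Iris together: Atlas ∪ Delta ∪ Echo ∪ Iris = {X0, X1, X2, X3, X4, X5, X6, X7, X8, X9, X10, X11} — every stop is covered.
Only Atlas contains X5, so Atlas is forced; the remaining 7 stops need at least 3 more bus lines (each remaining bus line adds at most 3) — so at least 4 bus lines are needed, and 4 is optimal.

4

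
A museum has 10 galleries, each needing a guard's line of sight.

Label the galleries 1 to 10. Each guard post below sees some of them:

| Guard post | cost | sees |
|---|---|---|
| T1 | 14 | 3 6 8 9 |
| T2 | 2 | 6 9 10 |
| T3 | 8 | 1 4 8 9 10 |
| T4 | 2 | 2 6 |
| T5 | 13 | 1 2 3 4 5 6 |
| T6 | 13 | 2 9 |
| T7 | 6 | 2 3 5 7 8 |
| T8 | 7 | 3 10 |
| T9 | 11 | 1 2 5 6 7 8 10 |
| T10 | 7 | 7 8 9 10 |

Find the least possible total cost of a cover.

16

T3, T4, T7 together cover every gallery (T3 ∪ T4 ∪ T7 = {1, 2, 3, 4, 5, 6, 7, 8, 9, 10}); total cost 8 + 2 + 6 = 16.
No covering selection has total cost below 16.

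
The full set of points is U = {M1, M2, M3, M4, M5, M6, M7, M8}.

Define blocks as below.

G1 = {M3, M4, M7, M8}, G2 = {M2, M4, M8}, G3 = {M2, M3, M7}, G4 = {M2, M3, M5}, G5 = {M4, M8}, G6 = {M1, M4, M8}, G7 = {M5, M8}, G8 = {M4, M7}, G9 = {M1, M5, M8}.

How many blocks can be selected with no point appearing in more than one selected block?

G3, G7 are pairwise disjoint (G3={M2,M3,M7}; G7={M5,M8}).
Every remaining block overlaps one of these, and no 3 of the listed blocks are pairwise disjoint, so 2 is the maximum.

2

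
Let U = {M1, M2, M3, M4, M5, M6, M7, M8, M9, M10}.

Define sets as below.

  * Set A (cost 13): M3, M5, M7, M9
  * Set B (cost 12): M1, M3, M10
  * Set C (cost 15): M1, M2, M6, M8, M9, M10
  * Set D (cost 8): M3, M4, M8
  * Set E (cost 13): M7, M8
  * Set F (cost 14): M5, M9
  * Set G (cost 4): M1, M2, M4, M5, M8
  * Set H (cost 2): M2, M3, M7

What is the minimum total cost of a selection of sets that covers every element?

21

C, G, H together cover every element (C ∪ G ∪ H = {M1, M2, M3, M4, M5, M6, M7, M8, M9, M10}); total cost 15 + 4 + 2 = 21.
No covering selection has total cost below 21.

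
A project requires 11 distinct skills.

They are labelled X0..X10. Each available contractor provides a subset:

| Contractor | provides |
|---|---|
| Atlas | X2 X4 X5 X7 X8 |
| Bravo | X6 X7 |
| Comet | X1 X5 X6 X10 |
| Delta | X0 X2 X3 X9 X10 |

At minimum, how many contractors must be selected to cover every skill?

3

Take {Atlas, Comet, Delta}. Their union is {X0, X1, X2, X3, X4, X5, X6, X7, X8, X9, X10}, which is all 11 skills.
Each contractor has at most 5 skills, and 2·5 = 10 < 11 — so at least 3 contractors are needed, and 3 is optimal.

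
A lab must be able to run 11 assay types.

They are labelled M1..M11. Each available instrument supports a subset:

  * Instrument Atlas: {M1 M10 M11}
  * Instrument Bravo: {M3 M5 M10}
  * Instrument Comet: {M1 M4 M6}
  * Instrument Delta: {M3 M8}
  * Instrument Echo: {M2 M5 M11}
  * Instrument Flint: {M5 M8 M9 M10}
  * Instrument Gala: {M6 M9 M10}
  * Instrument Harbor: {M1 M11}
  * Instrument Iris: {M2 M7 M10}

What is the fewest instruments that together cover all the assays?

5

Comet and Delta and Echo and Flint and Iris together: Comet ∪ Delta ∪ Echo ∪ Flint ∪ Iris = {M1, M2, M3, M4, M5, M6, M7, M8, M9, M10, M11} — every assay is covered.
No 4 of the 9 instruments cover everything (all 126 combinations miss at least one assay), so 5 is optimal.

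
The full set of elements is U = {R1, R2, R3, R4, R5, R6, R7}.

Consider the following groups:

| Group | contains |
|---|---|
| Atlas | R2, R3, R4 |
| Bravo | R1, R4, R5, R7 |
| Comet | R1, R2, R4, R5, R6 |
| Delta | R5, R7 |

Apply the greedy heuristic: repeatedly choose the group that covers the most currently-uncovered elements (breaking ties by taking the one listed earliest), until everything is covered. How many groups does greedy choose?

Greedy: pick Comet (covers 5 new) → pick Atlas (covers 1 new) → pick Bravo (covers 1 new). Total picks: 3.

3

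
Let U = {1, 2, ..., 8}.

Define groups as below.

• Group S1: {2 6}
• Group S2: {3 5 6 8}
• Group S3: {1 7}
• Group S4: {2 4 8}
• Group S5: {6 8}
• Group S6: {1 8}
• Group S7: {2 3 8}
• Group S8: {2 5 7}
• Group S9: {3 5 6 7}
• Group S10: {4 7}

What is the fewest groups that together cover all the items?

S3, S4, and S9 cover everything between them: the union {1, 2, 3, 4, 5, 6, 7, 8} is all of U.
No 2 of the 10 groups cover everything (all 45 combinations miss at least one item), so 3 is optimal.

3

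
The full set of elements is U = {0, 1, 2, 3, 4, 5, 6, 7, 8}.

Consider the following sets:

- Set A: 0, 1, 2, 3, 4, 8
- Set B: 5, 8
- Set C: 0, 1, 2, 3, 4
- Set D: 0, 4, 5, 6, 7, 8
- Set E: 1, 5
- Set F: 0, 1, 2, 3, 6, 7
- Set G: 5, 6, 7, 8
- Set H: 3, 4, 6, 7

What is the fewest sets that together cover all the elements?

Take {D, F}. Their union is {0, 1, 2, 3, 4, 5, 6, 7, 8}, which is all 9 elements.
No single set has all 9 elements (the largest, A, has 6), so 2 is optimal.

2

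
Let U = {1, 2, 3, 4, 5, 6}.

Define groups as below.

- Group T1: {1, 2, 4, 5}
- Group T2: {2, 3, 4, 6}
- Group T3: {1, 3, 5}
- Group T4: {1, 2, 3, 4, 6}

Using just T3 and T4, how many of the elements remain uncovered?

Union of T3, T4 = {1, 2, 3, 4, 5, 6} — that's every element, so 0 are uncovered.

0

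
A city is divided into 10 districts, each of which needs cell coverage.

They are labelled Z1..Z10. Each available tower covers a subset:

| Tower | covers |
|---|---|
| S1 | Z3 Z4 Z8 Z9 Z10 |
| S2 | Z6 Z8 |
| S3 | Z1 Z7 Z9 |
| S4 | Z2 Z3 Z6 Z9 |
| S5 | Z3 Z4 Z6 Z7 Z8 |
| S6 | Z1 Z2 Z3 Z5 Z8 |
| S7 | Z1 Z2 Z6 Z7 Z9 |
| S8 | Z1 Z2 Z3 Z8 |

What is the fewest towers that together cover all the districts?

3

S1 and S6 and S7 together: S1 ∪ S6 ∪ S7 = {Z1, Z2, Z3, Z4, Z5, Z6, Z7, Z8, Z9, Z10} — every district is covered.
Only S6 contains Z5, so S6 is forced; the remaining 5 districts need at least 2 more towers (each remaining tower adds at most 3) — so at least 3 towers are needed, and 3 is optimal.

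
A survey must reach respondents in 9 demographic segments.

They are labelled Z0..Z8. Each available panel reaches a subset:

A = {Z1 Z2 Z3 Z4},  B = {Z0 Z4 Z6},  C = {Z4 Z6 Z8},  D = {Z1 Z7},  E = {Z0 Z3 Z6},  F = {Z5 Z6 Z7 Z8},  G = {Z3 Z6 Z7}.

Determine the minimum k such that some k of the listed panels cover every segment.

3

Take {A, B, F}. Their union is {Z0, Z1, Z2, Z3, Z4, Z5, Z6, Z7, Z8}, which is all 9 segments.
Each panel has at most 4 segments, and 2·4 = 8 < 9 — so at least 3 panels are needed, and 3 is optimal.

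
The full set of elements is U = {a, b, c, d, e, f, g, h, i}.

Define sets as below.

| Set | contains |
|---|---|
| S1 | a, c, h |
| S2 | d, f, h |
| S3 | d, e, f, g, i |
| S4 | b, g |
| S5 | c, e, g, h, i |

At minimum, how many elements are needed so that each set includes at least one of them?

2

The 2 elements {g, h} hit every set.
The sets S2, S4 are pairwise disjoint, so any hitting set needs a separate element for each — at least 2. Hence 2 is optimal.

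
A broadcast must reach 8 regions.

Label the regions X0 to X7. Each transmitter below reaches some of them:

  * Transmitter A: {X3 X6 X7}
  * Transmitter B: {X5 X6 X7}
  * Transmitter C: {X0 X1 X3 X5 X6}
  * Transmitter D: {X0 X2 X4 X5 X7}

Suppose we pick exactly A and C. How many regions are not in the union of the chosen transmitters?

Union of A, C = {X0, X1, X3, X5, X6, X7}.
Not covered: X2, X4 — 2 regions.

2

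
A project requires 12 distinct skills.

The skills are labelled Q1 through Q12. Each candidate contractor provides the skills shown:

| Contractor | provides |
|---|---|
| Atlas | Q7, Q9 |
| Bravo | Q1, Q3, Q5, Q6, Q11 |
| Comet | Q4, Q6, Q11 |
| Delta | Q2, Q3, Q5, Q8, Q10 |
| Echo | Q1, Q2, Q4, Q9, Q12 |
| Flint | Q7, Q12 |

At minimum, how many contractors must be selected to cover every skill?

Comet and Delta and Echo and Flint together: Comet ∪ Delta ∪ Echo ∪ Flint = {Q1, Q2, Q3, Q4, Q5, Q6, Q7, Q8, Q9, Q10, Q11, Q12} — every skill is covered.
No 3 of the 6 contractors cover everything (all 20 combinations miss at least one skill), so 4 is optimal.

4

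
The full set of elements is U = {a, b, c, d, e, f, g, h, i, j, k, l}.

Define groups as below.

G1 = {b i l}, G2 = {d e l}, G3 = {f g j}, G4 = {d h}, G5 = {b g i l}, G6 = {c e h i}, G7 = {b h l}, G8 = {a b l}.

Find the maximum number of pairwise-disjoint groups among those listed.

G1, G3, G4 are pairwise disjoint (G1={b,i,l}; G3={f,g,j}; G4={d,h}).
Every remaining group overlaps one of these, and no 4 of the listed groups are pairwise disjoint, so 3 is the maximum.

3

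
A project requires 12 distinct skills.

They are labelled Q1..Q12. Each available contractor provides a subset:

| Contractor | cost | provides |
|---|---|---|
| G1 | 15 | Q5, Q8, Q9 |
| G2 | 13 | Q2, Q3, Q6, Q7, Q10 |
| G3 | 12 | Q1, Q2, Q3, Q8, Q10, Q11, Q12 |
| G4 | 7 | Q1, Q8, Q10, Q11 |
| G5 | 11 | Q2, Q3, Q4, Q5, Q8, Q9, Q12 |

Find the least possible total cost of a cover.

31

G2, G4, G5 together cover every skill (G2 ∪ G4 ∪ G5 = {Q1, Q2, Q3, Q4, Q5, Q6, Q7, Q8, Q9, Q10, Q11, Q12}); total cost 13 + 7 + 11 = 31.
No covering selection has total cost below 31.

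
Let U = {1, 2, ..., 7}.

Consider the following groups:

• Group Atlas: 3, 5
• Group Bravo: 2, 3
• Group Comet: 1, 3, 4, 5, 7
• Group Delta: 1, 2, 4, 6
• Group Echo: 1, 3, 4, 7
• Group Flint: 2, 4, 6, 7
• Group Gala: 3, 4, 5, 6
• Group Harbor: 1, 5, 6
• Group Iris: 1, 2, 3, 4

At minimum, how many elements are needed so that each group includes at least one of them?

Take H = {3, 6}. Each listed group contains at least one of these, so H is a hitting set of size 2.
The groups Atlas, Flint are pairwise disjoint, so any hitting set needs a separate element for each — at least 2. Hence 2 is optimal.

2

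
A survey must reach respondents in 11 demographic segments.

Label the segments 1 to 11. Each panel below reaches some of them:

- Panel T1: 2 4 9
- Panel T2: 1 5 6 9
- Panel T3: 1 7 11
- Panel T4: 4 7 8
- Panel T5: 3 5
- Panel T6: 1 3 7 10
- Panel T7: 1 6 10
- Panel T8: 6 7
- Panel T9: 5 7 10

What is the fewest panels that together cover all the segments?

Take {T1, T3, T4, T5, T7}. Their union is {1, 2, 3, 4, 5, 6, 7, 8, 9, 10, 11}, which is all 11 segments.
No 4 of the 9 panels cover everything (all 126 combinations miss at least one segment), so 5 is optimal.

5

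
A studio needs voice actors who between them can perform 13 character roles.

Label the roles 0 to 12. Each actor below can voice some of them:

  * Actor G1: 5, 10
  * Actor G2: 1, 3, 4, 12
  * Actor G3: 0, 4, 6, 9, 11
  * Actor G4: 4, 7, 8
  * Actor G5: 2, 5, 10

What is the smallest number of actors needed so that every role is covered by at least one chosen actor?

Take {G2, G3, G4, G5}. Their union is {0, 1, 2, 3, 4, 5, 6, 7, 8, 9, 10, 11, 12}, which is all 13 roles.
Only G3 contains 0, so G3 is forced; the remaining 8 roles need at least 3 more actors (each remaining actor adds at most 3) — so at least 4 actors are needed, and 4 is optimal.

4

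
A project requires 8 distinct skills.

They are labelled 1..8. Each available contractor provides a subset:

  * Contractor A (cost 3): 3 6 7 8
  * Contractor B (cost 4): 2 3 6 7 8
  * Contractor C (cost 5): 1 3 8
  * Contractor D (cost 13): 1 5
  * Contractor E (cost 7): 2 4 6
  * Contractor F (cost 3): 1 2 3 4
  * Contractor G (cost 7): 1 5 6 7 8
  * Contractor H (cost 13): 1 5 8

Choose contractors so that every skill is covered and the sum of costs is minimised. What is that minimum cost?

F, G together cover every skill (F ∪ G = {1, 2, 3, 4, 5, 6, 7, 8}); total cost 3 + 7 = 10.
The greedy pick A, F, G costs 13; no covering selection beats 10.

10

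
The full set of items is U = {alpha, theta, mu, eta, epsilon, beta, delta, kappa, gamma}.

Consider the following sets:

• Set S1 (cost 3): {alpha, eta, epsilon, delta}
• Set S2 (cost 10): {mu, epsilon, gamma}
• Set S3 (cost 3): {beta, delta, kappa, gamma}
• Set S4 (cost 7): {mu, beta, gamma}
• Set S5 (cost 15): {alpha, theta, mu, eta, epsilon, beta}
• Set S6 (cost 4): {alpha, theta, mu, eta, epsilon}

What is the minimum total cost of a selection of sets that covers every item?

S3, S6 together cover every item (S3 ∪ S6 = {alpha, theta, mu, eta, epsilon, beta, delta, kappa, gamma}); total cost 3 + 4 = 7.
The greedy pick S1, S3, S6 costs 10; no covering selection beats 7.

7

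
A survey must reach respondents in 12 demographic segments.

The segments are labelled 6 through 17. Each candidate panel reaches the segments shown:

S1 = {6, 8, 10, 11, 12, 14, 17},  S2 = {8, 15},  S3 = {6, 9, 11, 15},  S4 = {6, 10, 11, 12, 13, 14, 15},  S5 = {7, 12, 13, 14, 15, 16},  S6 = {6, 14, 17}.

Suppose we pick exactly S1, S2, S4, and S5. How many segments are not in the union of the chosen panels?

1

Union of S1, S2, S4, S5 = {6, 7, 8, 10, 11, 12, 13, 14, 15, 16, 17}.
Not covered: 9 — 1 segment.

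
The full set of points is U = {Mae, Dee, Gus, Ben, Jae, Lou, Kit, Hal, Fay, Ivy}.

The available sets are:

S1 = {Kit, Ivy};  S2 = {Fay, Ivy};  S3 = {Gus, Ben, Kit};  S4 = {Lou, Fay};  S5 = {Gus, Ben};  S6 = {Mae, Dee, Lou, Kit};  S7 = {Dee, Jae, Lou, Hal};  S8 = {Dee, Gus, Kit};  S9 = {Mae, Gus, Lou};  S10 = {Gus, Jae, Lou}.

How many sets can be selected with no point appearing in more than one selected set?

S2, S3, S7 are pairwise disjoint (S2={Fay,Ivy}; S3={Gus,Ben,Kit}; S7={Dee,Jae,Lou,Hal}).
Every remaining set overlaps one of these, and no 4 of the listed sets are pairwise disjoint, so 3 is the maximum.

3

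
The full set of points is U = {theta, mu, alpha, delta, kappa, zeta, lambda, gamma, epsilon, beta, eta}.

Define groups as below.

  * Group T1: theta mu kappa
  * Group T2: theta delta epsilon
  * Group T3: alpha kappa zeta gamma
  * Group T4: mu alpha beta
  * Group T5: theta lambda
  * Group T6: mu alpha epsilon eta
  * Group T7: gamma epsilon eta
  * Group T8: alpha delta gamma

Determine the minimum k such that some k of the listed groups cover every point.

T3, T4, T5, T7, and T8 cover everything between them: the union {theta, mu, alpha, delta, kappa, zeta, lambda, gamma, epsilon, beta, eta} is all of U.
No 4 of the 8 groups cover everything (all 70 combinations miss at least one point), so 5 is optimal.

5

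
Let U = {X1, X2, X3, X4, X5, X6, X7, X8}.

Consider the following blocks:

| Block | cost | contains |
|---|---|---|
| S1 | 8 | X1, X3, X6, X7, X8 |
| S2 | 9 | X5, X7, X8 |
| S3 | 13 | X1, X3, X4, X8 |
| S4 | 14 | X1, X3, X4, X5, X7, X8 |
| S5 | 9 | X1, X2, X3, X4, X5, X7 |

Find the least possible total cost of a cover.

17

S1, S5 together cover every point (S1 ∪ S5 = {X1, X2, X3, X4, X5, X6, X7, X8}); total cost 8 + 9 = 17.
No covering selection has total cost below 17.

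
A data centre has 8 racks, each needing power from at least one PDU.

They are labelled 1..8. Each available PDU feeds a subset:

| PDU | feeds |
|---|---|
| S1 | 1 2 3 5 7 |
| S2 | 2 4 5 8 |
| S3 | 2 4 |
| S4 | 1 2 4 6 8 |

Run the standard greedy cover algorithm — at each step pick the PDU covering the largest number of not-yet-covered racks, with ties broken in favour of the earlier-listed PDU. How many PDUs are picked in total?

Greedy: pick S1 (covers 5 new) → pick S4 (covers 3 new). Total picks: 2.

2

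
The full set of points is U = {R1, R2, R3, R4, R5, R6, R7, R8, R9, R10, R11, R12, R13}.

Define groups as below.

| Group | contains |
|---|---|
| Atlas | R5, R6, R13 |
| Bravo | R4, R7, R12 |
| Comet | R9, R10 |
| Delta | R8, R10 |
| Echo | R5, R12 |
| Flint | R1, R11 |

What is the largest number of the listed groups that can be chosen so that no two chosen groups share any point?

4

Atlas, Bravo, Delta, Flint are pairwise disjoint (Atlas={R5,R6,R13}; Bravo={R4,R7,R12}; Delta={R8,R10}; Flint={R1,R11}).
Every remaining group overlaps one of these, and no 5 of the listed groups are pairwise disjoint, so 4 is the maximum.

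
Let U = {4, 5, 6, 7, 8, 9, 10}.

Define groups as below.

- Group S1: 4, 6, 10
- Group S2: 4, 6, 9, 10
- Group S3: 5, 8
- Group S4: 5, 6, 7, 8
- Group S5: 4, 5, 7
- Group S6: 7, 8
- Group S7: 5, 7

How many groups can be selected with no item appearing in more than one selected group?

S2, S7 are pairwise disjoint (S2={4,6,9,10}; S7={5,7}).
Every remaining group overlaps one of these, and no 3 of the listed groups are pairwise disjoint, so 2 is the maximum.

2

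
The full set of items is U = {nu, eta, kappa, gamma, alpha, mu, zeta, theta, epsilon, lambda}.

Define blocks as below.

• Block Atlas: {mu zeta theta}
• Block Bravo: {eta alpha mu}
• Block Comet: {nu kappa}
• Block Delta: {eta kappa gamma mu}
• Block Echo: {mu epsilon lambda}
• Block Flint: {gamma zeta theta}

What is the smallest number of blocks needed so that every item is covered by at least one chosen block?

4

Take {Bravo, Comet, Echo, Flint}. Their union is {nu, eta, kappa, gamma, alpha, mu, zeta, theta, epsilon, lambda}, which is all 10 items.
Only Comet contains nu, so Comet is forced; the remaining 8 items need at least 3 more blocks (each remaining block adds at most 3) — so at least 4 blocks are needed, and 4 is optimal.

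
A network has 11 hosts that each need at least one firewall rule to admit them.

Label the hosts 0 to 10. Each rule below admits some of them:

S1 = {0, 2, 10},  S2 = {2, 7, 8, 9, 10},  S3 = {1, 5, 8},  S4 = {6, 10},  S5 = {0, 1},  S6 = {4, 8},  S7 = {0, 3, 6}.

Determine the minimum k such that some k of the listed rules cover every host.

4

Take {S2, S3, S6, S7}. Their union is {0, 1, 2, 3, 4, 5, 6, 7, 8, 9, 10}, which is all 11 hosts.
Only S6 contains 4, so S6 is forced; the remaining 9 hosts need at least 3 more rules (each remaining rule adds at most 4) — so at least 4 rules are needed, and 4 is optimal.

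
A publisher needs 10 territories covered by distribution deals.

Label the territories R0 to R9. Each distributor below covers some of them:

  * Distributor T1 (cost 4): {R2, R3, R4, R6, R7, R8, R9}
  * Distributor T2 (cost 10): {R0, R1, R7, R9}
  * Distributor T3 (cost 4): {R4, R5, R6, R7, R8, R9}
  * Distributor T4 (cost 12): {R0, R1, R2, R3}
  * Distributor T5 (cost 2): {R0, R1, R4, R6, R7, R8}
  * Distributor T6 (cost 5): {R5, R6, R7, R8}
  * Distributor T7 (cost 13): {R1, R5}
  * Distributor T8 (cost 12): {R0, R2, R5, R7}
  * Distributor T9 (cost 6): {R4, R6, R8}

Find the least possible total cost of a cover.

10

T1, T3, T5 together cover every territory (T1 ∪ T3 ∪ T5 = {R0, R1, R2, R3, R4, R5, R6, R7, R8, R9}); total cost 4 + 4 + 2 = 10.
No covering selection has total cost below 10.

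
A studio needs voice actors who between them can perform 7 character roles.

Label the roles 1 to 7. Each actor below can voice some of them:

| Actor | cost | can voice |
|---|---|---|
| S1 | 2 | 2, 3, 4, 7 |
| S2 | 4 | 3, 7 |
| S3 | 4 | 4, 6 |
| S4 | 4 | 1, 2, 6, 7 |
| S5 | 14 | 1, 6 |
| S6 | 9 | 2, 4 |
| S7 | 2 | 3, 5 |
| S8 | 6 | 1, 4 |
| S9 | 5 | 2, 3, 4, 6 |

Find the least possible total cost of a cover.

S1, S4, S7 together cover every role (S1 ∪ S4 ∪ S7 = {1, 2, 3, 4, 5, 6, 7}); total cost 2 + 4 + 2 = 8.
No covering selection has total cost below 8.

8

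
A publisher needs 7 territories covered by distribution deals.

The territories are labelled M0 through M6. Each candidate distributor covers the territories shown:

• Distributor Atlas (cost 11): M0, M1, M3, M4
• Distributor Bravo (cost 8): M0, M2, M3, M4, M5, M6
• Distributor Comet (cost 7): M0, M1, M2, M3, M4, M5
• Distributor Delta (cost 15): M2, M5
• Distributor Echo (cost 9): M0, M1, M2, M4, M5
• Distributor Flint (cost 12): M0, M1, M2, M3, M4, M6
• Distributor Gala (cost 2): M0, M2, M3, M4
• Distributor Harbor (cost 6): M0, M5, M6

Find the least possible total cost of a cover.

13

Comet, Harbor together cover every territory (Comet ∪ Harbor = {M0, M1, M2, M3, M4, M5, M6}); total cost 7 + 6 = 13.
The greedy pick Gala, Harbor, Comet costs 15; no covering selection beats 13.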